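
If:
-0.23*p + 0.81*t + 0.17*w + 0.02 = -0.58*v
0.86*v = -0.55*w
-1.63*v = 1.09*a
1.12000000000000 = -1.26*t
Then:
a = 0.956368679325795*w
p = -0.87360970677452*w - 3.04347826086957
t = -0.89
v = -0.63953488372093*w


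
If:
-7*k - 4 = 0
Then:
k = -4/7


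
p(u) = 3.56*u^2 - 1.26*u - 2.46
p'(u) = 7.12*u - 1.26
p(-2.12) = 16.21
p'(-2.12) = -16.35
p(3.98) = 48.92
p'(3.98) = 27.08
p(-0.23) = -1.98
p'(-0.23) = -2.90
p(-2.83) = 29.62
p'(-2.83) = -21.41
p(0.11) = -2.56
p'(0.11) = -0.48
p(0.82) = -1.10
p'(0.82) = 4.58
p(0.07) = -2.53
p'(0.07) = -0.76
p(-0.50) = -0.94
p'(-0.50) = -4.82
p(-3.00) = 33.36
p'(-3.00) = -22.62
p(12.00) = 495.06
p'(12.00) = 84.18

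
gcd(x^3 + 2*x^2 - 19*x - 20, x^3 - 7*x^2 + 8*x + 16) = x^2 - 3*x - 4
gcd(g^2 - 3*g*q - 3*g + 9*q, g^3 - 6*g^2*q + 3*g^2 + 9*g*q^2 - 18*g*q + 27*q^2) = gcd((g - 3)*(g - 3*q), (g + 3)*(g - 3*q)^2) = -g + 3*q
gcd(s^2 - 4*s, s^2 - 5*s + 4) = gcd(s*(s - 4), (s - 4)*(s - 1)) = s - 4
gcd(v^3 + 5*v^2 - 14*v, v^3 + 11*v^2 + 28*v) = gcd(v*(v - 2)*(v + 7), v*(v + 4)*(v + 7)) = v^2 + 7*v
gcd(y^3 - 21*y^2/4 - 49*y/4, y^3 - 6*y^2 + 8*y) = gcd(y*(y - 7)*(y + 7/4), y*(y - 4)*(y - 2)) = y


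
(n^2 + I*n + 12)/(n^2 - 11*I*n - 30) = (n^2 + I*n + 12)/(n^2 - 11*I*n - 30)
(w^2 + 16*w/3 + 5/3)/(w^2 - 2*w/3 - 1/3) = (w + 5)/(w - 1)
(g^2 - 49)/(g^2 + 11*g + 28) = (g - 7)/(g + 4)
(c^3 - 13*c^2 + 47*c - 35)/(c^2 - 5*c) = c - 8 + 7/c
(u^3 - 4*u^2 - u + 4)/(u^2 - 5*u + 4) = u + 1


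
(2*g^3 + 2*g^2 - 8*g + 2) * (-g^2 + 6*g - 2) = -2*g^5 + 10*g^4 + 16*g^3 - 54*g^2 + 28*g - 4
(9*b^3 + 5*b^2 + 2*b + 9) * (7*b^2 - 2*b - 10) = 63*b^5 + 17*b^4 - 86*b^3 + 9*b^2 - 38*b - 90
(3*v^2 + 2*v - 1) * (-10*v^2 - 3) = -30*v^4 - 20*v^3 + v^2 - 6*v + 3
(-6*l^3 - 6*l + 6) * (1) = -6*l^3 - 6*l + 6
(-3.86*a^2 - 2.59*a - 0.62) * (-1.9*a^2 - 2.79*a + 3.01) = 7.334*a^4 + 15.6904*a^3 - 3.2145*a^2 - 6.0661*a - 1.8662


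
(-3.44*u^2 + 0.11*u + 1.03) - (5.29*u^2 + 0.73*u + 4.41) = -8.73*u^2 - 0.62*u - 3.38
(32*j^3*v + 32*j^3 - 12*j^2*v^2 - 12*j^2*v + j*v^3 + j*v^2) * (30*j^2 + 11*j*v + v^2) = 960*j^5*v + 960*j^5 - 8*j^4*v^2 - 8*j^4*v - 70*j^3*v^3 - 70*j^3*v^2 - j^2*v^4 - j^2*v^3 + j*v^5 + j*v^4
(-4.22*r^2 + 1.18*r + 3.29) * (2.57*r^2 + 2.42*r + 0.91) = -10.8454*r^4 - 7.1798*r^3 + 7.4707*r^2 + 9.0356*r + 2.9939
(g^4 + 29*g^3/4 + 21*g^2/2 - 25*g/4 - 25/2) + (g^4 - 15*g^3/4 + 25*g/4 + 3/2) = 2*g^4 + 7*g^3/2 + 21*g^2/2 - 11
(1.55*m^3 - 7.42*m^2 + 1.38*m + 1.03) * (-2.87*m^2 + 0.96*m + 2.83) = -4.4485*m^5 + 22.7834*m^4 - 6.6973*m^3 - 22.6299*m^2 + 4.8942*m + 2.9149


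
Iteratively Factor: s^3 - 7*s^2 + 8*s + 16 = (s - 4)*(s^2 - 3*s - 4) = (s - 4)^2*(s + 1)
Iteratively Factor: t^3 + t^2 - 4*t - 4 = (t - 2)*(t^2 + 3*t + 2) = (t - 2)*(t + 1)*(t + 2)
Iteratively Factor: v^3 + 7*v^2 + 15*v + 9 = (v + 3)*(v^2 + 4*v + 3) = (v + 1)*(v + 3)*(v + 3)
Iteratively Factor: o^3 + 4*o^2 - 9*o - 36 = (o + 4)*(o^2 - 9) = (o + 3)*(o + 4)*(o - 3)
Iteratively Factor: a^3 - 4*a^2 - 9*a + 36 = (a + 3)*(a^2 - 7*a + 12) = (a - 3)*(a + 3)*(a - 4)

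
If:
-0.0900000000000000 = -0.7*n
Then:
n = 0.13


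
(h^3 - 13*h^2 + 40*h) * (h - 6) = h^4 - 19*h^3 + 118*h^2 - 240*h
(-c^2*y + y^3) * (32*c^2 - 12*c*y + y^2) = -32*c^4*y + 12*c^3*y^2 + 31*c^2*y^3 - 12*c*y^4 + y^5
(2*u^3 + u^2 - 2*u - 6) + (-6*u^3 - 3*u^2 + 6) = -4*u^3 - 2*u^2 - 2*u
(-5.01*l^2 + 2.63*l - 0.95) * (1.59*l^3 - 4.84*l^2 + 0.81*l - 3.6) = -7.9659*l^5 + 28.4301*l^4 - 18.2978*l^3 + 24.7643*l^2 - 10.2375*l + 3.42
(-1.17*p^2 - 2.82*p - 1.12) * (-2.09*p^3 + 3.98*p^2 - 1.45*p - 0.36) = 2.4453*p^5 + 1.2372*p^4 - 7.1863*p^3 + 0.0525999999999991*p^2 + 2.6392*p + 0.4032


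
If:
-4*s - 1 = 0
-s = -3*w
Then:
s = -1/4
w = -1/12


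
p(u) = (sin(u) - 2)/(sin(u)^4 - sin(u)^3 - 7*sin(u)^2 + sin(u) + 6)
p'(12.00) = 1.34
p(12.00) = -0.69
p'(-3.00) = -0.36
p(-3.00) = -0.37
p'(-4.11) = 1.48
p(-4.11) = -0.60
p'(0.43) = -0.10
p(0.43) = -0.31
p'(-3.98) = 0.79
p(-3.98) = -0.45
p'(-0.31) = 0.60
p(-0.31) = -0.45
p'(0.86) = -0.87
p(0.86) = -0.47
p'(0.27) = 0.02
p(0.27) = -0.30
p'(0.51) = -0.17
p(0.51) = -0.32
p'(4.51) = -180.88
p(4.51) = -18.16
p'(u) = (sin(u) - 2)*(-4*sin(u)^3*cos(u) + 3*sin(u)^2*cos(u) + 14*sin(u)*cos(u) - cos(u))/(sin(u)^4 - sin(u)^3 - 7*sin(u)^2 + sin(u) + 6)^2 + cos(u)/(sin(u)^4 - sin(u)^3 - 7*sin(u)^2 + sin(u) + 6)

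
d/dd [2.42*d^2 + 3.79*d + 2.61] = 4.84*d + 3.79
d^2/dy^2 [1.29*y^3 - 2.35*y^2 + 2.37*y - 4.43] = 7.74*y - 4.7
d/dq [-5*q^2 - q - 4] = -10*q - 1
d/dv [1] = 0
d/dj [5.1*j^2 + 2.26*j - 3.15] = 10.2*j + 2.26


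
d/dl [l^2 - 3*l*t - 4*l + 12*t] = 2*l - 3*t - 4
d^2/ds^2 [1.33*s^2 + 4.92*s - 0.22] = 2.66000000000000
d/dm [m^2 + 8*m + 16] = 2*m + 8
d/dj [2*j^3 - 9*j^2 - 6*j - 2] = 6*j^2 - 18*j - 6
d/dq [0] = 0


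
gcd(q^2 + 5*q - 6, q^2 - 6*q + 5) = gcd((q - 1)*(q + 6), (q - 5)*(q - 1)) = q - 1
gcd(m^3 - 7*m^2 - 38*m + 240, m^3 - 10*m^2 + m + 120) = m^2 - 13*m + 40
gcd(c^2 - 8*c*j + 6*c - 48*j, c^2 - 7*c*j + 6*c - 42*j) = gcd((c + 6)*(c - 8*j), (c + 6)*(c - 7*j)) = c + 6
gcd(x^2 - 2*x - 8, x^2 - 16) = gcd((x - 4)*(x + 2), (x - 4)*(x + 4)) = x - 4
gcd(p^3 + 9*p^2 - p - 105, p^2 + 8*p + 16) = 1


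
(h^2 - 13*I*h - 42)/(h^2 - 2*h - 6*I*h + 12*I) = (h - 7*I)/(h - 2)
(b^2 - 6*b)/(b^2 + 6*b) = (b - 6)/(b + 6)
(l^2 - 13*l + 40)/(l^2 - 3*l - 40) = (l - 5)/(l + 5)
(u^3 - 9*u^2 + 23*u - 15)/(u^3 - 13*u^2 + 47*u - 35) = (u - 3)/(u - 7)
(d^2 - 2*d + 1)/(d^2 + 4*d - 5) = (d - 1)/(d + 5)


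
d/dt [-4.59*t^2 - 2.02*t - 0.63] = -9.18*t - 2.02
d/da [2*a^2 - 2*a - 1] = 4*a - 2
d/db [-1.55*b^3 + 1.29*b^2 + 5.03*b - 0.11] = -4.65*b^2 + 2.58*b + 5.03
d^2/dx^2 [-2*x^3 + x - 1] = -12*x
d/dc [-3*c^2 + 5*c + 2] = 5 - 6*c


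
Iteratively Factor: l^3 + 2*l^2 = (l + 2)*(l^2) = l*(l + 2)*(l)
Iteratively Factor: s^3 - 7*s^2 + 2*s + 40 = (s + 2)*(s^2 - 9*s + 20) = (s - 5)*(s + 2)*(s - 4)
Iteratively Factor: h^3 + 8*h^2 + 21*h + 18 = (h + 3)*(h^2 + 5*h + 6) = (h + 3)^2*(h + 2)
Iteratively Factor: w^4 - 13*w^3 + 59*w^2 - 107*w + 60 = (w - 5)*(w^3 - 8*w^2 + 19*w - 12) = (w - 5)*(w - 3)*(w^2 - 5*w + 4) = (w - 5)*(w - 3)*(w - 1)*(w - 4)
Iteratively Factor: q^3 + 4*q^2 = (q + 4)*(q^2) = q*(q + 4)*(q)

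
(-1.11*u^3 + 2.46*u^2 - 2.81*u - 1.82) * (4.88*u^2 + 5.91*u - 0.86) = -5.4168*u^5 + 5.4447*u^4 + 1.7804*u^3 - 27.6043*u^2 - 8.3396*u + 1.5652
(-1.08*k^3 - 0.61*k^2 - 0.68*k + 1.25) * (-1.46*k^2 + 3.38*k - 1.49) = 1.5768*k^5 - 2.7598*k^4 + 0.5402*k^3 - 3.2145*k^2 + 5.2382*k - 1.8625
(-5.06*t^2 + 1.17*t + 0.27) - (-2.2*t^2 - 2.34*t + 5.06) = -2.86*t^2 + 3.51*t - 4.79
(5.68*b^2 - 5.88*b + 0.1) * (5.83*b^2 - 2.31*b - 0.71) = 33.1144*b^4 - 47.4012*b^3 + 10.133*b^2 + 3.9438*b - 0.071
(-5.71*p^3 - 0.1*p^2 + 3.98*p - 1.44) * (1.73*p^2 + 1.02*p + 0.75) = -9.8783*p^5 - 5.9972*p^4 + 2.5009*p^3 + 1.4934*p^2 + 1.5162*p - 1.08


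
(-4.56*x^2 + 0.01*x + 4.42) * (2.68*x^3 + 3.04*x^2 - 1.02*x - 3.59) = -12.2208*x^5 - 13.8356*x^4 + 16.5272*x^3 + 29.797*x^2 - 4.5443*x - 15.8678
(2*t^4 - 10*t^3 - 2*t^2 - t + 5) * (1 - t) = -2*t^5 + 12*t^4 - 8*t^3 - t^2 - 6*t + 5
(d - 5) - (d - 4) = -1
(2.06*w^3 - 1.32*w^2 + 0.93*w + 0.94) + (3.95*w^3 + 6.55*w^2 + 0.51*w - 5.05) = 6.01*w^3 + 5.23*w^2 + 1.44*w - 4.11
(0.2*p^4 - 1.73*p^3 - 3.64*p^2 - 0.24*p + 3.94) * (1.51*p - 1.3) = 0.302*p^5 - 2.8723*p^4 - 3.2474*p^3 + 4.3696*p^2 + 6.2614*p - 5.122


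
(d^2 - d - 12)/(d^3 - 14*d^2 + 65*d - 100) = (d + 3)/(d^2 - 10*d + 25)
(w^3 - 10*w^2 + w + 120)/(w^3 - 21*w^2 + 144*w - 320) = (w + 3)/(w - 8)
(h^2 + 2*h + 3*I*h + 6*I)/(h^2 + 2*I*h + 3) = (h + 2)/(h - I)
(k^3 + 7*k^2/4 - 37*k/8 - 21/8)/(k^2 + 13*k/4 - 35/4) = (2*k^2 + 7*k + 3)/(2*(k + 5))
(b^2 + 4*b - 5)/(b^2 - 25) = (b - 1)/(b - 5)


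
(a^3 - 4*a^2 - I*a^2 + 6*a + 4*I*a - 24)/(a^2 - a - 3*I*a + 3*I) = (a^2 + 2*a*(-2 + I) - 8*I)/(a - 1)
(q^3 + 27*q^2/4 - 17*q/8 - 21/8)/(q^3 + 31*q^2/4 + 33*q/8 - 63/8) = (2*q + 1)/(2*q + 3)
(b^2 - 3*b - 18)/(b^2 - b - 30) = (b + 3)/(b + 5)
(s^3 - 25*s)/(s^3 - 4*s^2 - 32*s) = (25 - s^2)/(-s^2 + 4*s + 32)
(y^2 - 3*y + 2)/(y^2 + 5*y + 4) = (y^2 - 3*y + 2)/(y^2 + 5*y + 4)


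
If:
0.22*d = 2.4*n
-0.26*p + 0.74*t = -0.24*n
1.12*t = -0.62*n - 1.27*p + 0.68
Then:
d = 4.13889972688256 - 28.8177916504097*t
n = 0.379399141630901 - 2.64163090128755*t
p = 0.407725321888412*t + 0.350214592274678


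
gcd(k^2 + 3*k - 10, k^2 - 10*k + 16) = k - 2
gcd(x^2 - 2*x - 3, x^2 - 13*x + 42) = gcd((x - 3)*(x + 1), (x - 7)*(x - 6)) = 1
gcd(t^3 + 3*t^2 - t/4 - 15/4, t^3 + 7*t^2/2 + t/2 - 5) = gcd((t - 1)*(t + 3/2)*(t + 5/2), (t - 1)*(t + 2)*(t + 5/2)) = t^2 + 3*t/2 - 5/2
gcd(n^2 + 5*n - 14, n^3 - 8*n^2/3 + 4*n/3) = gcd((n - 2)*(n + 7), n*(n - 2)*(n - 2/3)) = n - 2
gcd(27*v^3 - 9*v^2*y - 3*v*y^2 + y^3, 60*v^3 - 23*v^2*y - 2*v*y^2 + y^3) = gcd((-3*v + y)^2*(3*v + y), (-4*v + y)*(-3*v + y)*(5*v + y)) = -3*v + y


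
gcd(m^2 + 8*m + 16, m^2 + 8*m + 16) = m^2 + 8*m + 16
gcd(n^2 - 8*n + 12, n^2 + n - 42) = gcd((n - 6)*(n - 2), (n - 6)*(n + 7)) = n - 6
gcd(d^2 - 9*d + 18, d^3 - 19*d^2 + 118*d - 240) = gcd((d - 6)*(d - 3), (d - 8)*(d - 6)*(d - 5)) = d - 6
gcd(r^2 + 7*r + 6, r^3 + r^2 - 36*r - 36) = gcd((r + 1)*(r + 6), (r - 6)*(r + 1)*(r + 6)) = r^2 + 7*r + 6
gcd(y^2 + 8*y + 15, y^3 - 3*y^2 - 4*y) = 1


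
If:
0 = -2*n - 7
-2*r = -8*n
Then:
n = -7/2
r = -14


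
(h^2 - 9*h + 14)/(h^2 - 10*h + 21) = (h - 2)/(h - 3)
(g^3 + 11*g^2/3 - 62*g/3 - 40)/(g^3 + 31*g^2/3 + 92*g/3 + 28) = (3*g^2 - 7*g - 20)/(3*g^2 + 13*g + 14)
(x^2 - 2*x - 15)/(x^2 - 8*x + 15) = (x + 3)/(x - 3)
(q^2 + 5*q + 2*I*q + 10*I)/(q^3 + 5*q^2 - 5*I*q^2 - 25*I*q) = (q + 2*I)/(q*(q - 5*I))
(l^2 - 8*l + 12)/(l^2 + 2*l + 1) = (l^2 - 8*l + 12)/(l^2 + 2*l + 1)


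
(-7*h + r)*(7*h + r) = -49*h^2 + r^2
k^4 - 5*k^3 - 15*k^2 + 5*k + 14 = (k - 7)*(k - 1)*(k + 1)*(k + 2)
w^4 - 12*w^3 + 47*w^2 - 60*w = w*(w - 5)*(w - 4)*(w - 3)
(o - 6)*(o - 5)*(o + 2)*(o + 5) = o^4 - 4*o^3 - 37*o^2 + 100*o + 300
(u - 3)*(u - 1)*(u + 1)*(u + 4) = u^4 + u^3 - 13*u^2 - u + 12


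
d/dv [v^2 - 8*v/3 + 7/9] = 2*v - 8/3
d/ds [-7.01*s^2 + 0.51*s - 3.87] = 0.51 - 14.02*s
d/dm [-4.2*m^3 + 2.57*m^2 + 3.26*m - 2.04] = -12.6*m^2 + 5.14*m + 3.26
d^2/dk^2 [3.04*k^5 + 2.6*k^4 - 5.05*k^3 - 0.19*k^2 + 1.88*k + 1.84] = 60.8*k^3 + 31.2*k^2 - 30.3*k - 0.38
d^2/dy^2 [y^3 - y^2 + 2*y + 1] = 6*y - 2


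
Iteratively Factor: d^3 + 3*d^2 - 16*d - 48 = (d - 4)*(d^2 + 7*d + 12) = (d - 4)*(d + 3)*(d + 4)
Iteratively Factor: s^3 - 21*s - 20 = (s + 1)*(s^2 - s - 20) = (s + 1)*(s + 4)*(s - 5)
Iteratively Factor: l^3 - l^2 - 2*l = (l - 2)*(l^2 + l) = (l - 2)*(l + 1)*(l)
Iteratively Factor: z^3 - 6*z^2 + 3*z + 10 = (z - 5)*(z^2 - z - 2) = (z - 5)*(z - 2)*(z + 1)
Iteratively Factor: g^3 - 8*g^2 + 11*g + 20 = (g - 4)*(g^2 - 4*g - 5) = (g - 5)*(g - 4)*(g + 1)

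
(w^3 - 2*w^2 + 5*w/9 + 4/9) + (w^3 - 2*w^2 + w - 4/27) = 2*w^3 - 4*w^2 + 14*w/9 + 8/27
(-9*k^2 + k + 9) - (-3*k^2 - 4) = -6*k^2 + k + 13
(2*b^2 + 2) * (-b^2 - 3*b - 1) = -2*b^4 - 6*b^3 - 4*b^2 - 6*b - 2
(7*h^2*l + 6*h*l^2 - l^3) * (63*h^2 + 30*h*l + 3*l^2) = 441*h^4*l + 588*h^3*l^2 + 138*h^2*l^3 - 12*h*l^4 - 3*l^5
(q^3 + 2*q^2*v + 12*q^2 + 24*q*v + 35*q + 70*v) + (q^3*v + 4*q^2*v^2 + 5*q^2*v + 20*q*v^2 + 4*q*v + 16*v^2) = q^3*v + q^3 + 4*q^2*v^2 + 7*q^2*v + 12*q^2 + 20*q*v^2 + 28*q*v + 35*q + 16*v^2 + 70*v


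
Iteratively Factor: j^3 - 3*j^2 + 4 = (j - 2)*(j^2 - j - 2) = (j - 2)^2*(j + 1)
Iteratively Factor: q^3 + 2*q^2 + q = (q)*(q^2 + 2*q + 1) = q*(q + 1)*(q + 1)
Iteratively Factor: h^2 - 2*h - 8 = (h - 4)*(h + 2)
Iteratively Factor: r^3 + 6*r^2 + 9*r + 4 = (r + 1)*(r^2 + 5*r + 4) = (r + 1)^2*(r + 4)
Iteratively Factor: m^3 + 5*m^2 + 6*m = (m + 2)*(m^2 + 3*m) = (m + 2)*(m + 3)*(m)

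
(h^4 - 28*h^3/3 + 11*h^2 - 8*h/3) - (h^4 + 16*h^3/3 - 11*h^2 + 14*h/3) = -44*h^3/3 + 22*h^2 - 22*h/3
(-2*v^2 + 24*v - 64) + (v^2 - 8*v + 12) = -v^2 + 16*v - 52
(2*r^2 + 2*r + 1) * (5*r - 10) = 10*r^3 - 10*r^2 - 15*r - 10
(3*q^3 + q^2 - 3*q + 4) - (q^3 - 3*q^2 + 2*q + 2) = 2*q^3 + 4*q^2 - 5*q + 2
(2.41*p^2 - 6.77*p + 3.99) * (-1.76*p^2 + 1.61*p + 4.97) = -4.2416*p^4 + 15.7953*p^3 - 5.9444*p^2 - 27.223*p + 19.8303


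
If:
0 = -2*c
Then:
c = 0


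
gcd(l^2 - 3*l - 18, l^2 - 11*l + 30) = l - 6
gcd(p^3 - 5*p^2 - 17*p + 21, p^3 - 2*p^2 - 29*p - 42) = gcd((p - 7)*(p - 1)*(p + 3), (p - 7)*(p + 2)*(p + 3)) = p^2 - 4*p - 21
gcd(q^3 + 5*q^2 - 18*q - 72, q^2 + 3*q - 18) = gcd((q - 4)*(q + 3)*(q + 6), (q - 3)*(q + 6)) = q + 6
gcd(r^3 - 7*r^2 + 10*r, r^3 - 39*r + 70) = r^2 - 7*r + 10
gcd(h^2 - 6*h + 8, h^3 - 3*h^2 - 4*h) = h - 4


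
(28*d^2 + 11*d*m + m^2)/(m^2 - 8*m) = (28*d^2 + 11*d*m + m^2)/(m*(m - 8))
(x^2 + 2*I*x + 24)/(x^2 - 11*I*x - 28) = (x + 6*I)/(x - 7*I)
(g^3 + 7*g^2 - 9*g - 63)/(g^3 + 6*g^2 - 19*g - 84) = (g - 3)/(g - 4)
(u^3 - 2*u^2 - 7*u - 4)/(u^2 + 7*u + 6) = (u^2 - 3*u - 4)/(u + 6)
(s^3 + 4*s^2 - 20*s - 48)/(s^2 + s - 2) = (s^2 + 2*s - 24)/(s - 1)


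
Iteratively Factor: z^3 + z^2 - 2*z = (z - 1)*(z^2 + 2*z) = (z - 1)*(z + 2)*(z)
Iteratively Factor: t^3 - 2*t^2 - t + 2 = (t - 2)*(t^2 - 1) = (t - 2)*(t + 1)*(t - 1)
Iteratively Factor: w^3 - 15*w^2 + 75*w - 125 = (w - 5)*(w^2 - 10*w + 25) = (w - 5)^2*(w - 5)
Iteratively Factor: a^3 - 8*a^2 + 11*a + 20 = (a - 4)*(a^2 - 4*a - 5) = (a - 4)*(a + 1)*(a - 5)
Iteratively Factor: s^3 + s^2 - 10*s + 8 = (s - 1)*(s^2 + 2*s - 8) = (s - 2)*(s - 1)*(s + 4)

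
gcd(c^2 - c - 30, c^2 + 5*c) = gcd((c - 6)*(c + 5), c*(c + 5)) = c + 5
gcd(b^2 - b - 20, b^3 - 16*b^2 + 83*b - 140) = b - 5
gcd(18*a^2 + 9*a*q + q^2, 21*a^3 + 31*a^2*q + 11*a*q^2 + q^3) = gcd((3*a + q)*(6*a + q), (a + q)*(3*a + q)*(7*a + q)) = 3*a + q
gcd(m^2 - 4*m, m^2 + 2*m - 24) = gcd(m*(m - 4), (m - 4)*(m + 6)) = m - 4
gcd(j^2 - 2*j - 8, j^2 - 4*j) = j - 4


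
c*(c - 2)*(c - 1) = c^3 - 3*c^2 + 2*c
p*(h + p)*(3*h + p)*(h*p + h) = 3*h^3*p^2 + 3*h^3*p + 4*h^2*p^3 + 4*h^2*p^2 + h*p^4 + h*p^3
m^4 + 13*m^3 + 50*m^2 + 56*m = m*(m + 2)*(m + 4)*(m + 7)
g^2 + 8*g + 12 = (g + 2)*(g + 6)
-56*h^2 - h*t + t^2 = (-8*h + t)*(7*h + t)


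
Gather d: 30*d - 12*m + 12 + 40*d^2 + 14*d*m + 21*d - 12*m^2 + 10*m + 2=40*d^2 + d*(14*m + 51) - 12*m^2 - 2*m + 14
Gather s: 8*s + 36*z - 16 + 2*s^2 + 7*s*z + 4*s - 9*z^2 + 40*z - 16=2*s^2 + s*(7*z + 12) - 9*z^2 + 76*z - 32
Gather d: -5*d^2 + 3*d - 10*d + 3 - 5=-5*d^2 - 7*d - 2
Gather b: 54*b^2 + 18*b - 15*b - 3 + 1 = 54*b^2 + 3*b - 2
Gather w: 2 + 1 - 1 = 2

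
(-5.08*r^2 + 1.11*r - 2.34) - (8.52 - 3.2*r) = -5.08*r^2 + 4.31*r - 10.86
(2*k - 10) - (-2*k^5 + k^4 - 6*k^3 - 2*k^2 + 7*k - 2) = 2*k^5 - k^4 + 6*k^3 + 2*k^2 - 5*k - 8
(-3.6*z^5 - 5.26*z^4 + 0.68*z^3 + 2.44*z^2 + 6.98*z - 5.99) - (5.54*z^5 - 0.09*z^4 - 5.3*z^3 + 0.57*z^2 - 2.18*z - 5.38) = -9.14*z^5 - 5.17*z^4 + 5.98*z^3 + 1.87*z^2 + 9.16*z - 0.61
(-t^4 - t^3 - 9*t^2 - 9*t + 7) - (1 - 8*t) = -t^4 - t^3 - 9*t^2 - t + 6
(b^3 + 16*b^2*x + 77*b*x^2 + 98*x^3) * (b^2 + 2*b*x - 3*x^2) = b^5 + 18*b^4*x + 106*b^3*x^2 + 204*b^2*x^3 - 35*b*x^4 - 294*x^5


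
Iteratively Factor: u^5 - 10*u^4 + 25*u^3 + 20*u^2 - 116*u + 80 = (u - 2)*(u^4 - 8*u^3 + 9*u^2 + 38*u - 40) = (u - 2)*(u - 1)*(u^3 - 7*u^2 + 2*u + 40) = (u - 2)*(u - 1)*(u + 2)*(u^2 - 9*u + 20) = (u - 5)*(u - 2)*(u - 1)*(u + 2)*(u - 4)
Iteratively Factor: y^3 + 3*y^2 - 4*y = (y + 4)*(y^2 - y) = (y - 1)*(y + 4)*(y)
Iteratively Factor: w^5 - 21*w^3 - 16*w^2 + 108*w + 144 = (w - 4)*(w^4 + 4*w^3 - 5*w^2 - 36*w - 36) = (w - 4)*(w - 3)*(w^3 + 7*w^2 + 16*w + 12) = (w - 4)*(w - 3)*(w + 3)*(w^2 + 4*w + 4) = (w - 4)*(w - 3)*(w + 2)*(w + 3)*(w + 2)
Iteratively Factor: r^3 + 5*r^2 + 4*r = (r + 1)*(r^2 + 4*r) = r*(r + 1)*(r + 4)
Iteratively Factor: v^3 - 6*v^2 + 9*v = (v)*(v^2 - 6*v + 9) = v*(v - 3)*(v - 3)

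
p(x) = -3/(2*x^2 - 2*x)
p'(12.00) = 0.00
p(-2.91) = -0.13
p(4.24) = -0.11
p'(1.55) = 4.33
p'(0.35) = -8.69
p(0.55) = 6.06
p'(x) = -3*(2 - 4*x)/(2*x^2 - 2*x)^2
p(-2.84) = -0.14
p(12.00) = -0.01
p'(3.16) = 0.17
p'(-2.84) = -0.08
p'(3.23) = 0.16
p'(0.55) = 2.45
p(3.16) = -0.22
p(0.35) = 6.59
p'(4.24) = 0.06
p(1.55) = -1.76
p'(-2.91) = -0.08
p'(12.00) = 0.00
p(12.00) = -0.01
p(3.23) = -0.21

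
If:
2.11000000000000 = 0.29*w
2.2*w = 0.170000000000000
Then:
No Solution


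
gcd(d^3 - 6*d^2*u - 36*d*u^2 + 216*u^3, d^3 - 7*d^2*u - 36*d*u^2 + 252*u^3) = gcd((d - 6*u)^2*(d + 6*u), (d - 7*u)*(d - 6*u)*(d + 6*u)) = -d^2 + 36*u^2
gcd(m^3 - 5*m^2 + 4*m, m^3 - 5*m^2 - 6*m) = m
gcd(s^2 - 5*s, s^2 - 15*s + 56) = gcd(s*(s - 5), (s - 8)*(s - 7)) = 1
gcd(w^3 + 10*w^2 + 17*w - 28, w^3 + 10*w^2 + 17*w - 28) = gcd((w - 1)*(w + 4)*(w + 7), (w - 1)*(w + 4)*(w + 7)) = w^3 + 10*w^2 + 17*w - 28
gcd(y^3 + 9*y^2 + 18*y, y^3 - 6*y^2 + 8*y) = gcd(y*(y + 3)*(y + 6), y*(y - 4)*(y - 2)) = y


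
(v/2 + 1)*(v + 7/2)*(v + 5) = v^3/2 + 21*v^2/4 + 69*v/4 + 35/2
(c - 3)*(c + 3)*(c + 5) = c^3 + 5*c^2 - 9*c - 45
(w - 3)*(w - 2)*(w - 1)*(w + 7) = w^4 + w^3 - 31*w^2 + 71*w - 42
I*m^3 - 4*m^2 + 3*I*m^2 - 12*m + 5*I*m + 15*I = (m + 3)*(m + 5*I)*(I*m + 1)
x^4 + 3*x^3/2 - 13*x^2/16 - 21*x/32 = x*(x - 3/4)*(x + 1/2)*(x + 7/4)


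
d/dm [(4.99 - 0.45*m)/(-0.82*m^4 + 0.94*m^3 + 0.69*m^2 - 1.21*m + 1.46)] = (-1.107*m^4 + 17.2132*m^3 - 13.7613*m^2 - 6.8862*m + 5.3809)/(0.6724*m^8 - 1.5416*m^7 - 0.248*m^6 + 3.2816*m^5 - 4.1931*m^4 + 1.075*m^3 + 3.4789*m^2 - 3.5332*m + 2.1316)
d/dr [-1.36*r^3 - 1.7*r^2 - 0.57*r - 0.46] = -4.08*r^2 - 3.4*r - 0.57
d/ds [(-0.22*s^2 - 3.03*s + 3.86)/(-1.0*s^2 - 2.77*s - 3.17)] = (-2.4206*s^2 + 9.1148*s + 20.2973)/(1.0*s^4 + 5.54*s^3 + 14.0129*s^2 + 17.5618*s + 10.0489)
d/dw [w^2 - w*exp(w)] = -w*exp(w) + 2*w - exp(w)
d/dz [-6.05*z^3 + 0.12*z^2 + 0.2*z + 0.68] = -18.15*z^2 + 0.24*z + 0.2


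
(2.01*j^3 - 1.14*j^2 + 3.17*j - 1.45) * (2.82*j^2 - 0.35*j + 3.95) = 5.6682*j^5 - 3.9183*j^4 + 17.2779*j^3 - 9.7015*j^2 + 13.029*j - 5.7275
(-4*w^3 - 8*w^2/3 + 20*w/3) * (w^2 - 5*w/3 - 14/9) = -4*w^5 + 4*w^4 + 52*w^3/3 - 188*w^2/27 - 280*w/27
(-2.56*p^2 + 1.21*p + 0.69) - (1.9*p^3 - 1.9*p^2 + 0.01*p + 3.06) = -1.9*p^3 - 0.66*p^2 + 1.2*p - 2.37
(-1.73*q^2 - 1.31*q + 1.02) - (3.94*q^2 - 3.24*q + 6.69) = -5.67*q^2 + 1.93*q - 5.67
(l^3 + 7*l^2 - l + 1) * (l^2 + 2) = l^5 + 7*l^4 + l^3 + 15*l^2 - 2*l + 2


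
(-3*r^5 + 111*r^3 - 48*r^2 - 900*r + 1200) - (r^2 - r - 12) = -3*r^5 + 111*r^3 - 49*r^2 - 899*r + 1212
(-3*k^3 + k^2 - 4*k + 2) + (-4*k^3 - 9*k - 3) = -7*k^3 + k^2 - 13*k - 1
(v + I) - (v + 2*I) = -I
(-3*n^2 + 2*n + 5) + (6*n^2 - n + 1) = 3*n^2 + n + 6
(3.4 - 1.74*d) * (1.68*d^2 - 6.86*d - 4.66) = -2.9232*d^3 + 17.6484*d^2 - 15.2156*d - 15.844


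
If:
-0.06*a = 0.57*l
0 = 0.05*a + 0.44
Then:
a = -8.80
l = 0.93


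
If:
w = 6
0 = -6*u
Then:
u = 0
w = 6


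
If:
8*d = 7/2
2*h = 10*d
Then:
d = 7/16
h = 35/16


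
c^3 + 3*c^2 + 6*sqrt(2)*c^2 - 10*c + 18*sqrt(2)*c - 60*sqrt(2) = (c - 2)*(c + 5)*(c + 6*sqrt(2))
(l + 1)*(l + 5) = l^2 + 6*l + 5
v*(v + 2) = v^2 + 2*v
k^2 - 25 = (k - 5)*(k + 5)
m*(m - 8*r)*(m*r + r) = m^3*r - 8*m^2*r^2 + m^2*r - 8*m*r^2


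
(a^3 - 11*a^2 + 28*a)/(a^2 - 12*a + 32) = a*(a - 7)/(a - 8)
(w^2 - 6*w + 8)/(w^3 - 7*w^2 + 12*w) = (w - 2)/(w*(w - 3))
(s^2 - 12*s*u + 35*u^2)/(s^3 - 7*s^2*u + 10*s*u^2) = (s - 7*u)/(s*(s - 2*u))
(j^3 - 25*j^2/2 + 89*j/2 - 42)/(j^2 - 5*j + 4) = (2*j^2 - 17*j + 21)/(2*(j - 1))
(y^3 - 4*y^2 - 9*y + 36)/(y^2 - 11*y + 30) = (y^3 - 4*y^2 - 9*y + 36)/(y^2 - 11*y + 30)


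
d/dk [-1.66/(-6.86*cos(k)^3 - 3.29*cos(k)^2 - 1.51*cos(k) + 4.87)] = (34.1628*cos(k)^2 + 10.9228*cos(k) + 2.5066)*sin(k)/(6.86*cos(k)^3 + 3.29*cos(k)^2 + 1.51*cos(k) - 4.87)^2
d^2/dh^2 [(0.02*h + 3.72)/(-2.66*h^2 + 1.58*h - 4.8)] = (-(0.02*h + 3.72)*(5.32*h - 1.58)*(10.64*h - 3.16) + (0.3192*h + 19.7272)*(2.66*h^2 - 1.58*h + 4.8))/(2.66*h^2 - 1.58*h + 4.8)^3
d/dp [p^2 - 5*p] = 2*p - 5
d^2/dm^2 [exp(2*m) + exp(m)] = (4*exp(m) + 1)*exp(m)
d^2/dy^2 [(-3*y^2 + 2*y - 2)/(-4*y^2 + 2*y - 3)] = 2*(-8*y^3 - 12*y^2 + 24*y - 1)/(64*y^6 - 96*y^5 + 192*y^4 - 152*y^3 + 144*y^2 - 54*y + 27)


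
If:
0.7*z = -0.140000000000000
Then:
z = -0.20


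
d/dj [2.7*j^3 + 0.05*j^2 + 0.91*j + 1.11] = 8.1*j^2 + 0.1*j + 0.91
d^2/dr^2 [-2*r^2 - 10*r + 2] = -4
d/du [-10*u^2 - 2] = -20*u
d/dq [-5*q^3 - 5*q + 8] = -15*q^2 - 5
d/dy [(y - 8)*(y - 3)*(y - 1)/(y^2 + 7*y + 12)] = (y^4 + 14*y^3 - 83*y^2 - 240*y + 588)/(y^4 + 14*y^3 + 73*y^2 + 168*y + 144)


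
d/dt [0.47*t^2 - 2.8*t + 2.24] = 0.94*t - 2.8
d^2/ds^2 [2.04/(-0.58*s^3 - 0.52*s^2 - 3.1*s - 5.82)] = ((7.0992*s + 2.1216)*(0.58*s^3 + 0.52*s^2 + 3.1*s + 5.82) - 2.04*(1.74*s^2 + 1.04*s + 3.1)*(3.48*s^2 + 2.08*s + 6.2))/(0.58*s^3 + 0.52*s^2 + 3.1*s + 5.82)^3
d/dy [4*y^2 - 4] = 8*y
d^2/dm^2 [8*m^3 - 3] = 48*m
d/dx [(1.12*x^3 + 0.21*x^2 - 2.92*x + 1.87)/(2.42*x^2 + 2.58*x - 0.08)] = (2.7104*x^4 + 5.7792*x^3 + 7.3394*x^2 - 9.0844*x - 4.591)/(5.8564*x^4 + 12.4872*x^3 + 6.2692*x^2 - 0.4128*x + 0.0064)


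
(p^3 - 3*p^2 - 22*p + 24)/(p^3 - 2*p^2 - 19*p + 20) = (p - 6)/(p - 5)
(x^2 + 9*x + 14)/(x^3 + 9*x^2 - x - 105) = (x + 2)/(x^2 + 2*x - 15)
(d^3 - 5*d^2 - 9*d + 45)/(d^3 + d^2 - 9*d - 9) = (d - 5)/(d + 1)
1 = 1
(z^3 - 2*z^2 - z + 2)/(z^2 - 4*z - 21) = (-z^3 + 2*z^2 + z - 2)/(-z^2 + 4*z + 21)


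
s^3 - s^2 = s^2*(s - 1)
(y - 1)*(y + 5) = y^2 + 4*y - 5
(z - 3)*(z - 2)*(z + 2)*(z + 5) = z^4 + 2*z^3 - 19*z^2 - 8*z + 60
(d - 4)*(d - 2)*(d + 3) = d^3 - 3*d^2 - 10*d + 24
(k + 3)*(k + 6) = k^2 + 9*k + 18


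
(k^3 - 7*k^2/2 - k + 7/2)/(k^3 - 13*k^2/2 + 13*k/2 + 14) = (k - 1)/(k - 4)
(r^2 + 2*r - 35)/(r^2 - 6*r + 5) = (r + 7)/(r - 1)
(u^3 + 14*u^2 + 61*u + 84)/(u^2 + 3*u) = u + 11 + 28/u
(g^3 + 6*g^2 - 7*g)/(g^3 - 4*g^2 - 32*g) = (-g^2 - 6*g + 7)/(-g^2 + 4*g + 32)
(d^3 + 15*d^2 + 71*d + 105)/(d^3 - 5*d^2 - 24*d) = (d^2 + 12*d + 35)/(d*(d - 8))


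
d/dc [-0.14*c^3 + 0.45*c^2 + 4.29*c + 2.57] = -0.42*c^2 + 0.9*c + 4.29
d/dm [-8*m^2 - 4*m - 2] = -16*m - 4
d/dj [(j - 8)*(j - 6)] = 2*j - 14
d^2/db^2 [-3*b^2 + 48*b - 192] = -6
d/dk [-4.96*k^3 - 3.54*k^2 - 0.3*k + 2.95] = -14.88*k^2 - 7.08*k - 0.3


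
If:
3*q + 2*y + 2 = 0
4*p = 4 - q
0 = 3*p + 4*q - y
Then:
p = 23/19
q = -16/19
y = 5/19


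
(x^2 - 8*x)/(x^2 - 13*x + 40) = x/(x - 5)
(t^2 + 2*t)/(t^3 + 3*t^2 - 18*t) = (t + 2)/(t^2 + 3*t - 18)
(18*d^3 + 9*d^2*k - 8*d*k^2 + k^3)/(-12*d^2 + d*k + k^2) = (-6*d^2 - 5*d*k + k^2)/(4*d + k)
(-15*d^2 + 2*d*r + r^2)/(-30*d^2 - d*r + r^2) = (-3*d + r)/(-6*d + r)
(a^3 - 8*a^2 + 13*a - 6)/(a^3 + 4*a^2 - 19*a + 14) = (a^2 - 7*a + 6)/(a^2 + 5*a - 14)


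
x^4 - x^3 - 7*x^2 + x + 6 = (x - 3)*(x - 1)*(x + 1)*(x + 2)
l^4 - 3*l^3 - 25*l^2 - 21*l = l*(l - 7)*(l + 1)*(l + 3)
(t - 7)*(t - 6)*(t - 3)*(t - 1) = t^4 - 17*t^3 + 97*t^2 - 207*t + 126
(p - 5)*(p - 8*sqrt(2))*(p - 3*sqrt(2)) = p^3 - 11*sqrt(2)*p^2 - 5*p^2 + 48*p + 55*sqrt(2)*p - 240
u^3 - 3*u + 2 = (u - 1)^2*(u + 2)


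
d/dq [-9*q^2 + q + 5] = 1 - 18*q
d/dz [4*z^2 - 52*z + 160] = 8*z - 52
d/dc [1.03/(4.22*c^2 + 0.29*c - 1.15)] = (-8.6932*c - 0.2987)/(4.22*c^2 + 0.29*c - 1.15)^2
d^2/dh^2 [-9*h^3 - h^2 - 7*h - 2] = -54*h - 2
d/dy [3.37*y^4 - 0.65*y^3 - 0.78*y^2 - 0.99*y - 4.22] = 13.48*y^3 - 1.95*y^2 - 1.56*y - 0.99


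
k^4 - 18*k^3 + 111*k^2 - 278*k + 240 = (k - 8)*(k - 5)*(k - 3)*(k - 2)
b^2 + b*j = b*(b + j)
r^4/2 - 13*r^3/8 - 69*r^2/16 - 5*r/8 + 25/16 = (r/2 + 1/2)*(r - 5)*(r - 1/2)*(r + 5/4)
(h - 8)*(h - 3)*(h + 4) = h^3 - 7*h^2 - 20*h + 96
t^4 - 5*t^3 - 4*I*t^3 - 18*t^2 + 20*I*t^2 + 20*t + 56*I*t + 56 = (t - 7)*(t + 2)*(t - 2*I)^2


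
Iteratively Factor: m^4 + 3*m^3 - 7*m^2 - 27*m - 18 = (m - 3)*(m^3 + 6*m^2 + 11*m + 6) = (m - 3)*(m + 2)*(m^2 + 4*m + 3) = (m - 3)*(m + 1)*(m + 2)*(m + 3)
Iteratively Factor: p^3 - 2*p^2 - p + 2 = (p - 2)*(p^2 - 1) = (p - 2)*(p - 1)*(p + 1)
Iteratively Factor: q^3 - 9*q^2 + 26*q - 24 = (q - 2)*(q^2 - 7*q + 12) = (q - 4)*(q - 2)*(q - 3)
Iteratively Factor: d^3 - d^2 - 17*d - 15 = (d - 5)*(d^2 + 4*d + 3) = (d - 5)*(d + 1)*(d + 3)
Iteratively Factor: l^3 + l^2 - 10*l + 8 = (l + 4)*(l^2 - 3*l + 2) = (l - 2)*(l + 4)*(l - 1)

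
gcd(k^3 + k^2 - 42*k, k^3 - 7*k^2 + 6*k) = k^2 - 6*k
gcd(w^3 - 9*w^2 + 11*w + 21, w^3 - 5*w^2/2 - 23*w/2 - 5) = 1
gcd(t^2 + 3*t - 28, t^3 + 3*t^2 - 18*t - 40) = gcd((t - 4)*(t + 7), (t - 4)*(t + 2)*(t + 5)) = t - 4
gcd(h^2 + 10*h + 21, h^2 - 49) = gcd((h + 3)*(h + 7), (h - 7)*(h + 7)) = h + 7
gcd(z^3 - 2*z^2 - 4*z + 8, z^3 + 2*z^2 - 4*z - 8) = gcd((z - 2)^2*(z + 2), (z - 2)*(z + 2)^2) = z^2 - 4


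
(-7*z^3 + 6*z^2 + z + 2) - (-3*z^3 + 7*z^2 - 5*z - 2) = -4*z^3 - z^2 + 6*z + 4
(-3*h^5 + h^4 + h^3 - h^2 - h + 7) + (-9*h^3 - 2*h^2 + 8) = -3*h^5 + h^4 - 8*h^3 - 3*h^2 - h + 15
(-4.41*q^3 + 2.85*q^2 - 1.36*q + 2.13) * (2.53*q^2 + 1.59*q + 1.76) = -11.1573*q^5 + 0.198599999999999*q^4 - 6.6709*q^3 + 8.2425*q^2 + 0.9931*q + 3.7488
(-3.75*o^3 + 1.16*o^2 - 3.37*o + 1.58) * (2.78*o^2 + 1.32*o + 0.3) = -10.425*o^5 - 1.7252*o^4 - 8.9624*o^3 + 0.292*o^2 + 1.0746*o + 0.474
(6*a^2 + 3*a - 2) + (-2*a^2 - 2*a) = 4*a^2 + a - 2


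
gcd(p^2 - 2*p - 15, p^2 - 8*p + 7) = 1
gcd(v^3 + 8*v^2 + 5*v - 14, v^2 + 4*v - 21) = v + 7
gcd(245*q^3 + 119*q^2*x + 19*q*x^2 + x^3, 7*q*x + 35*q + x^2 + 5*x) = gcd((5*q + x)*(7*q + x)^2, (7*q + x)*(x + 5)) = 7*q + x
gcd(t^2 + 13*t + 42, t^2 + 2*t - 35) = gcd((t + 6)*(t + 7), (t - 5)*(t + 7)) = t + 7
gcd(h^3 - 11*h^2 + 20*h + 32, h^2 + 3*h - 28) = h - 4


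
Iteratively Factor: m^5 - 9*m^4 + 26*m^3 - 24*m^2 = (m - 4)*(m^4 - 5*m^3 + 6*m^2) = m*(m - 4)*(m^3 - 5*m^2 + 6*m) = m*(m - 4)*(m - 2)*(m^2 - 3*m) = m*(m - 4)*(m - 3)*(m - 2)*(m)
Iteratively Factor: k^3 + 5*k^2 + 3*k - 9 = (k + 3)*(k^2 + 2*k - 3) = (k - 1)*(k + 3)*(k + 3)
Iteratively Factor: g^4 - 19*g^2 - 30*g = (g)*(g^3 - 19*g - 30) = g*(g - 5)*(g^2 + 5*g + 6) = g*(g - 5)*(g + 3)*(g + 2)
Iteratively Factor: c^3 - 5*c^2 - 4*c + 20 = (c - 2)*(c^2 - 3*c - 10) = (c - 2)*(c + 2)*(c - 5)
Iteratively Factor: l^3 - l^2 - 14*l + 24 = (l - 3)*(l^2 + 2*l - 8) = (l - 3)*(l - 2)*(l + 4)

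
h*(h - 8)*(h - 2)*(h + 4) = h^4 - 6*h^3 - 24*h^2 + 64*h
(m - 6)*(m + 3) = m^2 - 3*m - 18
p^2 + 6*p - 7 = (p - 1)*(p + 7)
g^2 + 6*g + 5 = (g + 1)*(g + 5)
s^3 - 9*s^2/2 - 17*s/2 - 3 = (s - 6)*(s + 1/2)*(s + 1)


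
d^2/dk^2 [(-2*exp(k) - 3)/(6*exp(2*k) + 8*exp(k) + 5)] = (-72*exp(4*k) - 336*exp(3*k) - 72*exp(2*k) + 248*exp(k) + 70)*exp(k)/(216*exp(6*k) + 864*exp(5*k) + 1692*exp(4*k) + 1952*exp(3*k) + 1410*exp(2*k) + 600*exp(k) + 125)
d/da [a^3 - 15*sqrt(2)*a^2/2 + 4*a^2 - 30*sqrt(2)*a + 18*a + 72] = 3*a^2 - 15*sqrt(2)*a + 8*a - 30*sqrt(2) + 18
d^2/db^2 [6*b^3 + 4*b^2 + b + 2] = 36*b + 8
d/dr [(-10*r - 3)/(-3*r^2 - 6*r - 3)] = 2*(2 - 5*r)/(3*(r^3 + 3*r^2 + 3*r + 1))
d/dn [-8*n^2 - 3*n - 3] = -16*n - 3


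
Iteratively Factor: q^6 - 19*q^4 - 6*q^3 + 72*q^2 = (q)*(q^5 - 19*q^3 - 6*q^2 + 72*q) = q*(q - 2)*(q^4 + 2*q^3 - 15*q^2 - 36*q) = q^2*(q - 2)*(q^3 + 2*q^2 - 15*q - 36) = q^2*(q - 2)*(q + 3)*(q^2 - q - 12) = q^2*(q - 4)*(q - 2)*(q + 3)*(q + 3)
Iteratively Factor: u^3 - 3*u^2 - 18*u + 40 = (u - 2)*(u^2 - u - 20) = (u - 5)*(u - 2)*(u + 4)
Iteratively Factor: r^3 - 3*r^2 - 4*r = (r - 4)*(r^2 + r) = (r - 4)*(r + 1)*(r)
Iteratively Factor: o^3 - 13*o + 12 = (o - 3)*(o^2 + 3*o - 4) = (o - 3)*(o - 1)*(o + 4)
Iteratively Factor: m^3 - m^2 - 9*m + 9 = (m - 3)*(m^2 + 2*m - 3) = (m - 3)*(m - 1)*(m + 3)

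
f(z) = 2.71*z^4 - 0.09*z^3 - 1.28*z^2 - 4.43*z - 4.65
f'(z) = 10.84*z^3 - 0.27*z^2 - 2.56*z - 4.43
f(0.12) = -5.20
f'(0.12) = -4.72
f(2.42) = 68.80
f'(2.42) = 141.42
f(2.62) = 101.03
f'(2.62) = 181.96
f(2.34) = 58.07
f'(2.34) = 126.99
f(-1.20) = 4.60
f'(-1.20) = -20.48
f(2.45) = 73.13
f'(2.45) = 147.09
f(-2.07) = 49.59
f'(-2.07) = -96.44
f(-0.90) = 0.14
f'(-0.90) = -10.25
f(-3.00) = 219.06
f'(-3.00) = -291.86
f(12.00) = 55796.91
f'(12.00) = 18657.49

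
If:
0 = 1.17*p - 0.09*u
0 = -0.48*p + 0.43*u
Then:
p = 0.00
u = 0.00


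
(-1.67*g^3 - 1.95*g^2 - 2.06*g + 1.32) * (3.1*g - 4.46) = -5.177*g^4 + 1.4032*g^3 + 2.311*g^2 + 13.2796*g - 5.8872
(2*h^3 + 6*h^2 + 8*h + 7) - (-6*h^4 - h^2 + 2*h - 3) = 6*h^4 + 2*h^3 + 7*h^2 + 6*h + 10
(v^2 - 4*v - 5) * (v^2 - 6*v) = v^4 - 10*v^3 + 19*v^2 + 30*v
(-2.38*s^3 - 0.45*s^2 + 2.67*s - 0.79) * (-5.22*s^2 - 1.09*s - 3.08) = 12.4236*s^5 + 4.9432*s^4 - 6.1165*s^3 + 2.5995*s^2 - 7.3625*s + 2.4332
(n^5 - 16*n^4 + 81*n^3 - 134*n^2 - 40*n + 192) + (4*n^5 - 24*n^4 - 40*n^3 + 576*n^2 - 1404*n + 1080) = 5*n^5 - 40*n^4 + 41*n^3 + 442*n^2 - 1444*n + 1272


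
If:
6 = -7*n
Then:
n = -6/7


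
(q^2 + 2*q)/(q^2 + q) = (q + 2)/(q + 1)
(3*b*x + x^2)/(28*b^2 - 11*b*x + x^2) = x*(3*b + x)/(28*b^2 - 11*b*x + x^2)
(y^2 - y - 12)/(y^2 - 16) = (y + 3)/(y + 4)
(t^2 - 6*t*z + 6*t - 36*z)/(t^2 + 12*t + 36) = (t - 6*z)/(t + 6)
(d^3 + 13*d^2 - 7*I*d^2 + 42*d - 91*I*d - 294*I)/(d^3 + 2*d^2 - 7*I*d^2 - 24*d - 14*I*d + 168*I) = (d + 7)/(d - 4)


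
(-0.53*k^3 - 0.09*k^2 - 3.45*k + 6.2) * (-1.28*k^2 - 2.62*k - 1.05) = 0.6784*k^5 + 1.5038*k^4 + 5.2083*k^3 + 1.1975*k^2 - 12.6215*k - 6.51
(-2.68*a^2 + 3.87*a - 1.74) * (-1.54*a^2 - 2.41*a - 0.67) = 4.1272*a^4 + 0.499000000000001*a^3 - 4.8515*a^2 + 1.6005*a + 1.1658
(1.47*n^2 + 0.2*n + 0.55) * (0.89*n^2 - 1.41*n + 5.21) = 1.3083*n^4 - 1.8947*n^3 + 7.8662*n^2 + 0.2665*n + 2.8655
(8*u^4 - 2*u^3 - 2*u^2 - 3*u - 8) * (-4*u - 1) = -32*u^5 + 10*u^3 + 14*u^2 + 35*u + 8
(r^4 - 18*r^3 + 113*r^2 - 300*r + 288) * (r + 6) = r^5 - 12*r^4 + 5*r^3 + 378*r^2 - 1512*r + 1728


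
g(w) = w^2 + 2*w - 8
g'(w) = 2*w + 2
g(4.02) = 16.20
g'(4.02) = 10.04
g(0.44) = -6.93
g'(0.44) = 2.88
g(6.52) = 47.55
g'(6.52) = 15.04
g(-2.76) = -5.90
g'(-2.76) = -3.52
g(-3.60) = -2.24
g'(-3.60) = -5.20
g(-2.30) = -7.31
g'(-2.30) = -2.60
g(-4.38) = 2.42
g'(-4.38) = -6.76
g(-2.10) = -7.79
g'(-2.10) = -2.20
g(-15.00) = 187.00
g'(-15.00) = -28.00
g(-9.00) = 55.00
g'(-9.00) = -16.00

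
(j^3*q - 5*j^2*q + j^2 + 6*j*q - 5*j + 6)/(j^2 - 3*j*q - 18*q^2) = (-j^3*q + 5*j^2*q - j^2 - 6*j*q + 5*j - 6)/(-j^2 + 3*j*q + 18*q^2)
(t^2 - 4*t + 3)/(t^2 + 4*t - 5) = (t - 3)/(t + 5)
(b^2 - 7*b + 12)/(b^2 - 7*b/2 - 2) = 2*(b - 3)/(2*b + 1)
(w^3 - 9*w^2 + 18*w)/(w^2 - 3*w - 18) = w*(w - 3)/(w + 3)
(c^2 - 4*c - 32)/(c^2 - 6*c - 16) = (c + 4)/(c + 2)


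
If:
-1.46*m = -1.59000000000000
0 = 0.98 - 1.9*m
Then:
No Solution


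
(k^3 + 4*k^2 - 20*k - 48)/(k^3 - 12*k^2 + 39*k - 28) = (k^2 + 8*k + 12)/(k^2 - 8*k + 7)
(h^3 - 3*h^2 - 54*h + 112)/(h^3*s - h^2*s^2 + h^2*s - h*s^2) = (h^3 - 3*h^2 - 54*h + 112)/(h*s*(h^2 - h*s + h - s))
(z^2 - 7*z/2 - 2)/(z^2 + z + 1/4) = 2*(z - 4)/(2*z + 1)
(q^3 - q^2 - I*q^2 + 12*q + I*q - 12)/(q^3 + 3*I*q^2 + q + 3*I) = (q^2 - q*(1 + 4*I) + 4*I)/(q^2 + 1)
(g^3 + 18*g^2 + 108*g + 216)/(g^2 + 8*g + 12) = (g^2 + 12*g + 36)/(g + 2)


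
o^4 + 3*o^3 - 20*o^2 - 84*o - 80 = (o - 5)*(o + 2)^2*(o + 4)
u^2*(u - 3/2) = u^3 - 3*u^2/2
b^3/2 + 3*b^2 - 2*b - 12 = (b/2 + 1)*(b - 2)*(b + 6)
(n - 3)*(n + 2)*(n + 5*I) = n^3 - n^2 + 5*I*n^2 - 6*n - 5*I*n - 30*I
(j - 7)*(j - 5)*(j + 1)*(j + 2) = j^4 - 9*j^3 + j^2 + 81*j + 70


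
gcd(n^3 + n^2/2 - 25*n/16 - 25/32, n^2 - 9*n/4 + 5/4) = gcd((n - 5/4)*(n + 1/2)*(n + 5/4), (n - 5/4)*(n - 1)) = n - 5/4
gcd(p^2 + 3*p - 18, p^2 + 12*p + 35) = 1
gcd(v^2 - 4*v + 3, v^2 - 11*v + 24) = v - 3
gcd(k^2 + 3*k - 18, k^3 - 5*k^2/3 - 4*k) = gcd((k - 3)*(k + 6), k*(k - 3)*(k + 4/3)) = k - 3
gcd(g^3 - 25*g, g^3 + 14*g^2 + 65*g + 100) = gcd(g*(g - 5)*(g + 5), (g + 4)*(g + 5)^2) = g + 5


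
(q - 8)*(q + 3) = q^2 - 5*q - 24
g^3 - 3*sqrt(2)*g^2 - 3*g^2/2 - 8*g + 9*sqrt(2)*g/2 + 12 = (g - 3/2)*(g - 4*sqrt(2))*(g + sqrt(2))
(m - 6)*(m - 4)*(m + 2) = m^3 - 8*m^2 + 4*m + 48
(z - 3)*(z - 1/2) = z^2 - 7*z/2 + 3/2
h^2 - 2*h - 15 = (h - 5)*(h + 3)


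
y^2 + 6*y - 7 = (y - 1)*(y + 7)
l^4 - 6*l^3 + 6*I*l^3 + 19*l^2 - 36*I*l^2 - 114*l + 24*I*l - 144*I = (l - 6)*(l - 3*I)*(l + I)*(l + 8*I)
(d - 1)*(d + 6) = d^2 + 5*d - 6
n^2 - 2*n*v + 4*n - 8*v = (n + 4)*(n - 2*v)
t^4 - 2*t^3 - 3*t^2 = t^2*(t - 3)*(t + 1)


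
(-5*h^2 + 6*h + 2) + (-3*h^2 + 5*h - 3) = -8*h^2 + 11*h - 1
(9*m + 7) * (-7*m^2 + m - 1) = -63*m^3 - 40*m^2 - 2*m - 7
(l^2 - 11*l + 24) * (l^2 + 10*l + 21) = l^4 - l^3 - 65*l^2 + 9*l + 504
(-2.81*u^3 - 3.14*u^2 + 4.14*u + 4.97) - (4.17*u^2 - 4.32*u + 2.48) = -2.81*u^3 - 7.31*u^2 + 8.46*u + 2.49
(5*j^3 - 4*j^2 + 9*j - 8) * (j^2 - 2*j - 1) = 5*j^5 - 14*j^4 + 12*j^3 - 22*j^2 + 7*j + 8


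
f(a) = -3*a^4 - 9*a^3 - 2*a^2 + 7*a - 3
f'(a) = -12*a^3 - 27*a^2 - 4*a + 7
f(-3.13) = -56.46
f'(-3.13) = 122.98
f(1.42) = -35.06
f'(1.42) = -87.48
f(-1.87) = -0.92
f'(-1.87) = -1.47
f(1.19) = -18.68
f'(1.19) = -56.22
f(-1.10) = -5.53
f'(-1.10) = -5.30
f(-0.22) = -4.55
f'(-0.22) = 6.70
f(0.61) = -1.93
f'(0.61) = -8.21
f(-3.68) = -157.51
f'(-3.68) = 254.11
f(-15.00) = -122058.00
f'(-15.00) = 34492.00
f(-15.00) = -122058.00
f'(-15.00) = 34492.00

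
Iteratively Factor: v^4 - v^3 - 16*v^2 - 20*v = (v + 2)*(v^3 - 3*v^2 - 10*v) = (v - 5)*(v + 2)*(v^2 + 2*v) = v*(v - 5)*(v + 2)*(v + 2)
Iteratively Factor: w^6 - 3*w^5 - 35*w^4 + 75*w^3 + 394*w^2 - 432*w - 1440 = (w - 4)*(w^5 + w^4 - 31*w^3 - 49*w^2 + 198*w + 360) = (w - 4)*(w + 4)*(w^4 - 3*w^3 - 19*w^2 + 27*w + 90) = (w - 5)*(w - 4)*(w + 4)*(w^3 + 2*w^2 - 9*w - 18) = (w - 5)*(w - 4)*(w + 3)*(w + 4)*(w^2 - w - 6) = (w - 5)*(w - 4)*(w + 2)*(w + 3)*(w + 4)*(w - 3)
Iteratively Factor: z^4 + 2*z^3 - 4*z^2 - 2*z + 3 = (z - 1)*(z^3 + 3*z^2 - z - 3) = (z - 1)*(z + 3)*(z^2 - 1) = (z - 1)*(z + 1)*(z + 3)*(z - 1)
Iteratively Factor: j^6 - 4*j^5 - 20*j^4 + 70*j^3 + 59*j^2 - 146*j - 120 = (j - 2)*(j^5 - 2*j^4 - 24*j^3 + 22*j^2 + 103*j + 60) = (j - 5)*(j - 2)*(j^4 + 3*j^3 - 9*j^2 - 23*j - 12) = (j - 5)*(j - 3)*(j - 2)*(j^3 + 6*j^2 + 9*j + 4) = (j - 5)*(j - 3)*(j - 2)*(j + 1)*(j^2 + 5*j + 4) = (j - 5)*(j - 3)*(j - 2)*(j + 1)^2*(j + 4)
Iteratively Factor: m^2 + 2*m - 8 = (m + 4)*(m - 2)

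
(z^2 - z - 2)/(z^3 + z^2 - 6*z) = (z + 1)/(z*(z + 3))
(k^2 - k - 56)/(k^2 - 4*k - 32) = (k + 7)/(k + 4)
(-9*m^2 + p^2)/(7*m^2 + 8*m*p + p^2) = (-9*m^2 + p^2)/(7*m^2 + 8*m*p + p^2)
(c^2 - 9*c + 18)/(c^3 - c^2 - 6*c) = (c - 6)/(c*(c + 2))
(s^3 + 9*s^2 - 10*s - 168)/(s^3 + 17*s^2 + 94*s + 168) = (s - 4)/(s + 4)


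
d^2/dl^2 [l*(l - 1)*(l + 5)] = 6*l + 8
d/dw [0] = 0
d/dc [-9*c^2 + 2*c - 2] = 2 - 18*c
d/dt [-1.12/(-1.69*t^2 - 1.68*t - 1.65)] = (-3.7856*t - 1.8816)/(1.69*t^2 + 1.68*t + 1.65)^2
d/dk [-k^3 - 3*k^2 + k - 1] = -3*k^2 - 6*k + 1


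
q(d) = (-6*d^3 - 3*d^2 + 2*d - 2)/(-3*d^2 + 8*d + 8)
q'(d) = (6*d - 8)*(-6*d^3 - 3*d^2 + 2*d - 2)/(-3*d^2 + 8*d + 8)^2 + (-18*d^2 - 6*d + 2)/(-3*d^2 + 8*d + 8) = 2*(9*d^4 - 48*d^3 - 81*d^2 - 30*d + 16)/(9*d^4 - 48*d^3 + 16*d^2 + 128*d + 64)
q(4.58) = 34.57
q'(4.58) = -14.78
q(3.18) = -70.56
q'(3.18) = -316.12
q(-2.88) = -2.77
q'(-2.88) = 1.50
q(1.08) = -0.83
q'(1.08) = -1.84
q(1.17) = -1.01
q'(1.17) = -2.16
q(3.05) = -43.19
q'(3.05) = -139.93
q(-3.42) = -3.60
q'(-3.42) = 1.57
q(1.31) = -1.35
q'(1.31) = -2.74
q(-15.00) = -24.83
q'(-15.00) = 1.94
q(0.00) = -0.25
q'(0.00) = 0.50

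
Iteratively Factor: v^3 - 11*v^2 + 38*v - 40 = (v - 4)*(v^2 - 7*v + 10) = (v - 4)*(v - 2)*(v - 5)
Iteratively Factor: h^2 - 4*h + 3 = (h - 3)*(h - 1)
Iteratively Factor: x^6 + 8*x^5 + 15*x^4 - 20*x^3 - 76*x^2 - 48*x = (x + 2)*(x^5 + 6*x^4 + 3*x^3 - 26*x^2 - 24*x) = (x + 1)*(x + 2)*(x^4 + 5*x^3 - 2*x^2 - 24*x) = (x - 2)*(x + 1)*(x + 2)*(x^3 + 7*x^2 + 12*x) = x*(x - 2)*(x + 1)*(x + 2)*(x^2 + 7*x + 12) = x*(x - 2)*(x + 1)*(x + 2)*(x + 4)*(x + 3)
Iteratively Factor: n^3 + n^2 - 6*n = (n)*(n^2 + n - 6) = n*(n + 3)*(n - 2)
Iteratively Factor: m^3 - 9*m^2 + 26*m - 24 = (m - 2)*(m^2 - 7*m + 12) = (m - 3)*(m - 2)*(m - 4)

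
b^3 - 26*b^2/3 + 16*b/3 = b*(b - 8)*(b - 2/3)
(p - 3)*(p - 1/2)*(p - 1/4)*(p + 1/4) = p^4 - 7*p^3/2 + 23*p^2/16 + 7*p/32 - 3/32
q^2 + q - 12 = (q - 3)*(q + 4)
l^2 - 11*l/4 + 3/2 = (l - 2)*(l - 3/4)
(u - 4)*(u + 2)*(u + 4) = u^3 + 2*u^2 - 16*u - 32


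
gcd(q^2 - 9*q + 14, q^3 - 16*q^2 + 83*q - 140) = q - 7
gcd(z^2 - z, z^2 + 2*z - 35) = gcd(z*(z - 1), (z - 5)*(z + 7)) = 1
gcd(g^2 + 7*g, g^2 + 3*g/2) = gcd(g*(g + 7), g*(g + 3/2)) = g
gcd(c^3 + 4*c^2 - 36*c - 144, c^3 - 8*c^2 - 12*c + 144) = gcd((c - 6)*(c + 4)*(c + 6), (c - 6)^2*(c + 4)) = c^2 - 2*c - 24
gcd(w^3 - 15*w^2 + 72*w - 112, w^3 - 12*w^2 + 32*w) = w - 4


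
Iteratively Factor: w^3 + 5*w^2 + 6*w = (w)*(w^2 + 5*w + 6) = w*(w + 2)*(w + 3)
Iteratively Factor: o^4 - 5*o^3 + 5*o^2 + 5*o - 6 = (o - 1)*(o^3 - 4*o^2 + o + 6) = (o - 1)*(o + 1)*(o^2 - 5*o + 6) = (o - 2)*(o - 1)*(o + 1)*(o - 3)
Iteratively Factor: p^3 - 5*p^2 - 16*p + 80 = (p + 4)*(p^2 - 9*p + 20) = (p - 5)*(p + 4)*(p - 4)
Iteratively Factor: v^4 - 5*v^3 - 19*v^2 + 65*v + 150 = (v + 2)*(v^3 - 7*v^2 - 5*v + 75) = (v + 2)*(v + 3)*(v^2 - 10*v + 25) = (v - 5)*(v + 2)*(v + 3)*(v - 5)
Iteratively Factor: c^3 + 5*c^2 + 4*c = (c + 4)*(c^2 + c) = (c + 1)*(c + 4)*(c)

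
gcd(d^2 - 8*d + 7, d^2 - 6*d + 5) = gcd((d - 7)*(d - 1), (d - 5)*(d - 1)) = d - 1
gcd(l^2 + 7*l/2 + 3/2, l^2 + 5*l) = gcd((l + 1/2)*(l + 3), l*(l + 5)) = 1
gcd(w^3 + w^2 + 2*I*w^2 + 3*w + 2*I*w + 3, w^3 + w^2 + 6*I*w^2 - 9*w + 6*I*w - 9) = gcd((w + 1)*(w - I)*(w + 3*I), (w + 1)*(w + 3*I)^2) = w^2 + w*(1 + 3*I) + 3*I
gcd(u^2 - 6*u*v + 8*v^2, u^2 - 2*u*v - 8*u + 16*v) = u - 2*v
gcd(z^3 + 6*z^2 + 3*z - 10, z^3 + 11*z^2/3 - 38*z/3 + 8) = z - 1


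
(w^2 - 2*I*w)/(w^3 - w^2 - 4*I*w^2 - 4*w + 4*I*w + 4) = w/(w^2 - w*(1 + 2*I) + 2*I)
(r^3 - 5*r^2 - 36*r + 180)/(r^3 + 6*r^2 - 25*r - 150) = (r - 6)/(r + 5)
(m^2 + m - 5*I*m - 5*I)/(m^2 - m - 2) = (m - 5*I)/(m - 2)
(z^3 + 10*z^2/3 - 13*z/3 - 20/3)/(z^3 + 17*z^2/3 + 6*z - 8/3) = (3*z^2 - 2*z - 5)/(3*z^2 + 5*z - 2)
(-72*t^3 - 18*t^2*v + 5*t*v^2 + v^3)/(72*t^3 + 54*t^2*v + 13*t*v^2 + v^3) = (-4*t + v)/(4*t + v)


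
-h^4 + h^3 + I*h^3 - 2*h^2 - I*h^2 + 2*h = h*(h - 2*I)*(-I*h + 1)*(-I*h + I)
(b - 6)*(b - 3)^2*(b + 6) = b^4 - 6*b^3 - 27*b^2 + 216*b - 324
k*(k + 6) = k^2 + 6*k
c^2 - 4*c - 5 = (c - 5)*(c + 1)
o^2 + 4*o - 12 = (o - 2)*(o + 6)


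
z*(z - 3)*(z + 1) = z^3 - 2*z^2 - 3*z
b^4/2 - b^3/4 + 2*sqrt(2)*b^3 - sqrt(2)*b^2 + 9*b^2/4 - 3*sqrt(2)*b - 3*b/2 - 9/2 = (b - 3/2)*(b + 3*sqrt(2))*(sqrt(2)*b/2 + 1)*(sqrt(2)*b/2 + sqrt(2)/2)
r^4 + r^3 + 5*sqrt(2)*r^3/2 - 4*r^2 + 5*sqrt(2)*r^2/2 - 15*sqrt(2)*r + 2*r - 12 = (r - 2)*(r + 3)*(r + sqrt(2)/2)*(r + 2*sqrt(2))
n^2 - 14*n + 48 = (n - 8)*(n - 6)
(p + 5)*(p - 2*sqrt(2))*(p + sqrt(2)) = p^3 - sqrt(2)*p^2 + 5*p^2 - 5*sqrt(2)*p - 4*p - 20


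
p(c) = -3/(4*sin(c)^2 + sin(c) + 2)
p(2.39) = -0.66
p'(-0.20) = -0.45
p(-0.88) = -0.83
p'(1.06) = 0.33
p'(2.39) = -0.68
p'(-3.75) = -0.91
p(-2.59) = -1.17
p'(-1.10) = -0.45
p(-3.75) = -0.77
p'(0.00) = 0.75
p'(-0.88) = -0.76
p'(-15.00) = 1.04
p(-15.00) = -0.99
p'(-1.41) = -0.14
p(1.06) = -0.51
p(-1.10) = -0.70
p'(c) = -3*(-8*sin(c)*cos(c) - cos(c))/(4*sin(c)^2 + sin(c) + 2)^2 = 3*(8*sin(c) + 1)*cos(c)/(4*sin(c)^2 + sin(c) + 2)^2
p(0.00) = -1.50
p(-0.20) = -1.53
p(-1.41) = -0.61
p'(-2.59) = 1.23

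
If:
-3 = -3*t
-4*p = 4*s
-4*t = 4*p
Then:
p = -1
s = 1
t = 1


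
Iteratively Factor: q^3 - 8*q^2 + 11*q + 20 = (q - 5)*(q^2 - 3*q - 4) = (q - 5)*(q - 4)*(q + 1)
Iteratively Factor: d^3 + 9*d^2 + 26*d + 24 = (d + 4)*(d^2 + 5*d + 6) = (d + 2)*(d + 4)*(d + 3)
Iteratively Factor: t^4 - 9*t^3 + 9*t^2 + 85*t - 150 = (t + 3)*(t^3 - 12*t^2 + 45*t - 50) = (t - 5)*(t + 3)*(t^2 - 7*t + 10) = (t - 5)*(t - 2)*(t + 3)*(t - 5)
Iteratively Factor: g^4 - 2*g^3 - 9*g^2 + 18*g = (g + 3)*(g^3 - 5*g^2 + 6*g) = (g - 2)*(g + 3)*(g^2 - 3*g) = g*(g - 2)*(g + 3)*(g - 3)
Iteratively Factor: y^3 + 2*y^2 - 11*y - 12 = (y + 4)*(y^2 - 2*y - 3) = (y + 1)*(y + 4)*(y - 3)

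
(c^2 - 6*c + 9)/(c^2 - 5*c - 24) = (-c^2 + 6*c - 9)/(-c^2 + 5*c + 24)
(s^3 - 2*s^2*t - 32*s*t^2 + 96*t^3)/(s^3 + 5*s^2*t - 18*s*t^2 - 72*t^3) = (s - 4*t)/(s + 3*t)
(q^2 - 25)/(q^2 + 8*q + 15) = (q - 5)/(q + 3)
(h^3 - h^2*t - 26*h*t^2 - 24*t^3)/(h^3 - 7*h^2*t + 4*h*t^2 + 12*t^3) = (-h - 4*t)/(-h + 2*t)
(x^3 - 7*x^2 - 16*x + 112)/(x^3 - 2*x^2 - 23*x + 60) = (x^2 - 3*x - 28)/(x^2 + 2*x - 15)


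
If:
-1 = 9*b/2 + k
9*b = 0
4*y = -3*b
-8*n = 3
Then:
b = 0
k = -1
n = -3/8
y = 0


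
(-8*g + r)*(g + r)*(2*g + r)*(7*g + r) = -112*g^4 - 170*g^3*r - 57*g^2*r^2 + 2*g*r^3 + r^4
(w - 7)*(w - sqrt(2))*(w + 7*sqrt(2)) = w^3 - 7*w^2 + 6*sqrt(2)*w^2 - 42*sqrt(2)*w - 14*w + 98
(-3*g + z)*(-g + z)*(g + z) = 3*g^3 - g^2*z - 3*g*z^2 + z^3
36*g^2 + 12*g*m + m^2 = (6*g + m)^2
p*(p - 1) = p^2 - p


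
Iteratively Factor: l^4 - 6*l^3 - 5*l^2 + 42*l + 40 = (l - 5)*(l^3 - l^2 - 10*l - 8) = (l - 5)*(l - 4)*(l^2 + 3*l + 2) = (l - 5)*(l - 4)*(l + 2)*(l + 1)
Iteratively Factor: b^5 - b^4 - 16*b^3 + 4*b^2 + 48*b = (b + 3)*(b^4 - 4*b^3 - 4*b^2 + 16*b) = b*(b + 3)*(b^3 - 4*b^2 - 4*b + 16) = b*(b - 2)*(b + 3)*(b^2 - 2*b - 8) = b*(b - 4)*(b - 2)*(b + 3)*(b + 2)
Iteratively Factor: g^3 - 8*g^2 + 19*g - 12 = (g - 3)*(g^2 - 5*g + 4) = (g - 3)*(g - 1)*(g - 4)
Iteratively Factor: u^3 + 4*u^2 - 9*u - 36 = (u - 3)*(u^2 + 7*u + 12) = (u - 3)*(u + 4)*(u + 3)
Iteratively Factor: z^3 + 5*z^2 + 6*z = (z)*(z^2 + 5*z + 6) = z*(z + 3)*(z + 2)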